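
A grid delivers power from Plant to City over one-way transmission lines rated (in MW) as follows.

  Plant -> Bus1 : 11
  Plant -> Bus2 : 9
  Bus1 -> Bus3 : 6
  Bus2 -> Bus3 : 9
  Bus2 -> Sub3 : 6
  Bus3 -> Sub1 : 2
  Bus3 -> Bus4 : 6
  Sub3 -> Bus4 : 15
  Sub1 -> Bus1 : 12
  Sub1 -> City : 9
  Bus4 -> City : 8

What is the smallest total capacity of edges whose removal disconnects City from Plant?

10

Augment Plant→Bus1→Bus3→Sub1→City: bottleneck 2, flow now 2.
Augment Plant→Bus1→Bus3→Bus4→City: bottleneck 4, flow now 6.
Augment Plant→Bus2→Bus3→Bus4→City: bottleneck 2, flow now 8.
Augment Plant→Bus2→Sub3→Bus4→City: bottleneck 2, flow now 10.
No augmenting path remains; maximum flow = 10.
By max-flow min-cut, the minimum cut capacity equals the max flow.
In the residual graph, reachable from Plant: {Plant, Bus1, Bus2, Bus3, Sub3, Bus4}.
Min-cut edges: Bus3→Sub1 (2), Bus4→City (8); capacity 2 + 8 = 10.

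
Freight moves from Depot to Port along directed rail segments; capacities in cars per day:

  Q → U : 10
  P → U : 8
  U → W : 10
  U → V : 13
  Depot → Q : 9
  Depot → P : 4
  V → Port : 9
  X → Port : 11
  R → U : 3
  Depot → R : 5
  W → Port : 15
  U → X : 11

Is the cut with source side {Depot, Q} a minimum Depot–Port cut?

Given cut capacity: 4 + 5 + 10 = 19.
Augment Depot→P→U→V→Port: bottleneck 4, flow now 4.
Augment Depot→Q→U→V→Port: bottleneck 5, flow now 9.
Augment Depot→Q→U→W→Port: bottleneck 4, flow now 13.
Augment Depot→R→U→W→Port: bottleneck 3, flow now 16.
No augmenting path remains; maximum flow = 16.
In the residual graph, reachable from Depot: {Depot, R}.
Min-cut edges: Depot→P (4), Depot→Q (9), R→U (3); capacity 4 + 9 + 3 = 16.
Cut capacity 19 exceeds the max flow 16, so it is not minimum.

No — its capacity is 19, but the minimum cut has capacity 16.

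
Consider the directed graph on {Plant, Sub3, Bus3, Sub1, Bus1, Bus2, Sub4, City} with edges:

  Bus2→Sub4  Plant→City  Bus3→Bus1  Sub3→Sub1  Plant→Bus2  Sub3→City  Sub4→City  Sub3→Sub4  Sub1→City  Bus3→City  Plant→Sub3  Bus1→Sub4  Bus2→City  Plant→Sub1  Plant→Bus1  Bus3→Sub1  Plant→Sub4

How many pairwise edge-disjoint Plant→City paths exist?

5

Assign every edge capacity 1; by Menger, the answer equals the max flow.
Path Plant→City (+1); total 1.
Path Plant→Sub3→City (+1); total 2.
Path Plant→Sub1→City (+1); total 3.
Path Plant→Bus2→City (+1); total 4.
Path Plant→Sub4→City (+1); total 5.
No residual Plant→City path; max flow = 5.
Certifying cut of size 5: {Plant→Bus2, Plant→City, Plant→Sub1, Plant→Sub3, Sub4→City}.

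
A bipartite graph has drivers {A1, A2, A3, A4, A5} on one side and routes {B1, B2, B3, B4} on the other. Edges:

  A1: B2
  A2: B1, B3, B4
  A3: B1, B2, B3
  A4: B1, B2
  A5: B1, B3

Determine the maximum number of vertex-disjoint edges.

4

Unit-capacity flow: source→left, listed edges, right→sink; max matching = max flow.
Augmenting path A1→B2 (+1); matched 1.
Augmenting path A2→B1 (+1); matched 2.
Augmenting path A3→B3 (+1); matched 3.
Augmenting path A4→B1→A2→B4 (+1); matched 4.
No augmenting path remains; maximum matching = 4.
König certificate: {A2, B1, B2, B3} is a vertex cover of size 4 (every listed pair touches it), so no matching can be larger.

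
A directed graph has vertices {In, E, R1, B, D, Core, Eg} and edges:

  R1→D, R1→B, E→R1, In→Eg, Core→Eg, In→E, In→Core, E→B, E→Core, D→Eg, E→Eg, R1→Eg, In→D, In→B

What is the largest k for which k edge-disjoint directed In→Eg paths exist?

Assign every edge capacity 1; by Menger, the answer equals the max flow.
Path In→Eg (+1); total 1.
Path In→E→Eg (+1); total 2.
Path In→D→Eg (+1); total 3.
Path In→Core→Eg (+1); total 4.
No residual In→Eg path; max flow = 4.
Certifying cut of size 4: {In→Core, In→D, In→E, In→Eg}.

4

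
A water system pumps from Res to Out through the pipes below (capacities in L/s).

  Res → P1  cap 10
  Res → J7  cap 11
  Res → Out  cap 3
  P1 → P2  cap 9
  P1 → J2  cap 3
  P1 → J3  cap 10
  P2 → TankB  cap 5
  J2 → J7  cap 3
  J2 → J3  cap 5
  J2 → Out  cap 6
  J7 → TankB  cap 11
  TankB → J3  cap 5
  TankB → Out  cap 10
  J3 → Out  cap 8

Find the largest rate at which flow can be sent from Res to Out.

Augment Res→Out: bottleneck 3, flow now 3.
Augment Res→P1→J2→Out: bottleneck 3, flow now 6.
Augment Res→P1→J3→Out: bottleneck 7, flow now 13.
Augment Res→J7→TankB→Out: bottleneck 10, flow now 23.
Augment Res→J7→TankB→J3→Out: bottleneck 1, flow now 24.
No augmenting path remains; maximum flow = 24.
In the residual graph, reachable from Res: {Res}.
Min-cut edges: Res→P1 (10), Res→J7 (11), Res→Out (3); capacity 10 + 11 + 3 = 24.
This cut is saturated, so no flow can exceed 24.

24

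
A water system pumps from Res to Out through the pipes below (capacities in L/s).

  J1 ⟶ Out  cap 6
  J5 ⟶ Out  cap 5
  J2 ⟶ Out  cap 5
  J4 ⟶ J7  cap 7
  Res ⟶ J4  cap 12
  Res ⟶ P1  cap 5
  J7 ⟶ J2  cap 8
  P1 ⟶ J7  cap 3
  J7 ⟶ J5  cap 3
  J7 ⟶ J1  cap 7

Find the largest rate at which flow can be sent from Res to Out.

Augment Res→J4→J7→J5→Out: bottleneck 3, flow now 3.
Augment Res→J4→J7→J1→Out: bottleneck 4, flow now 7.
Augment Res→P1→J7→J1→Out: bottleneck 2, flow now 9.
Augment Res→P1→J7→J2→Out: bottleneck 1, flow now 10.
No augmenting path remains; maximum flow = 10.
In the residual graph, reachable from Res: {Res, J4, P1}.
Min-cut edges: J4→J7 (7), P1→J7 (3); capacity 7 + 3 = 10.
This cut is saturated, so no flow can exceed 10.

10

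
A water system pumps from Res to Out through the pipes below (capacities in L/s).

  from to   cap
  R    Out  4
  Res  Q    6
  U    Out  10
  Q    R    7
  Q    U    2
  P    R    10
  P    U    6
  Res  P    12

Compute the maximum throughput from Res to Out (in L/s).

12

Augment Res→P→R→Out: bottleneck 4, flow now 4.
Augment Res→P→U→Out: bottleneck 6, flow now 10.
Augment Res→Q→U→Out: bottleneck 2, flow now 12.
No augmenting path remains; maximum flow = 12.
In the residual graph, reachable from Res: {Res, P, Q, R}.
Min-cut edges: P→U (6), Q→U (2), R→Out (4); capacity 6 + 2 + 4 = 12.
This cut is saturated, so no flow can exceed 12.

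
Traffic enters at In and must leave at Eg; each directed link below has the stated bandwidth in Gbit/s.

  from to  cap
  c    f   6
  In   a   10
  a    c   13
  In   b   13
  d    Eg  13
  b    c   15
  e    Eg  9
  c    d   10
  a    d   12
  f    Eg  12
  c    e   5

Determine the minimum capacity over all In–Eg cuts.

Augment In→a→d→Eg: bottleneck 10, flow now 10.
Augment In→b→c→d→Eg: bottleneck 3, flow now 13.
Augment In→b→c→e→Eg: bottleneck 5, flow now 18.
Augment In→b→c→f→Eg: bottleneck 5, flow now 23.
No augmenting path remains; maximum flow = 23.
By max-flow min-cut, the minimum cut capacity equals the max flow.
In the residual graph, reachable from In: {In}.
Min-cut edges: In→a (10), In→b (13); capacity 10 + 13 = 23.

23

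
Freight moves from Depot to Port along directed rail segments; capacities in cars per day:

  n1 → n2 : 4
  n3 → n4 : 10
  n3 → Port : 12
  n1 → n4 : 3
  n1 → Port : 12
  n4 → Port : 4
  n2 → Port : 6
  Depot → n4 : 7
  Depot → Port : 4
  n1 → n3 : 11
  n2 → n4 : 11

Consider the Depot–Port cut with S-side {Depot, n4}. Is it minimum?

Yes — it is a minimum cut (capacity 8).

Given cut capacity: 4 + 4 = 8.
Augment Depot→Port: bottleneck 4, flow now 4.
Augment Depot→n4→Port: bottleneck 4, flow now 8.
No augmenting path remains; maximum flow = 8.
Cut capacity 8 equals the max flow, so it is a minimum cut.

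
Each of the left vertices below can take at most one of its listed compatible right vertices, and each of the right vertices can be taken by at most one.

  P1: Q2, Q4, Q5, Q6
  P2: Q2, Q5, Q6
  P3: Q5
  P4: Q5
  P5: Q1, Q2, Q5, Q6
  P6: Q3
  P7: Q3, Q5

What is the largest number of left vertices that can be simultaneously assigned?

5

Unit-capacity flow: source→left, listed edges, right→sink; max matching = max flow.
Augmenting path P1→Q2 (+1); matched 1.
Augmenting path P2→Q5 (+1); matched 2.
Augmenting path P5→Q1 (+1); matched 3.
Augmenting path P6→Q3 (+1); matched 4.
Augmenting path P3→Q5→P2→Q6 (+1); matched 5.
No augmenting path remains; maximum matching = 5.
König certificate: {P1, P2, P5, Q3, Q5} is a vertex cover of size 5 (every listed pair touches it), so no matching can be larger.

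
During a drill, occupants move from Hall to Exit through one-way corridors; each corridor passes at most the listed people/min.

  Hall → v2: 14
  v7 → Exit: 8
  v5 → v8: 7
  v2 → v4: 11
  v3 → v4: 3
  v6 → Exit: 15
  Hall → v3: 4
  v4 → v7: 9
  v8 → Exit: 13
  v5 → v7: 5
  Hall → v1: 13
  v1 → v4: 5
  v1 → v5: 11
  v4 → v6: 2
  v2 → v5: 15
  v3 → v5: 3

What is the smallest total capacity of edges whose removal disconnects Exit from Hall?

17

Augment Hall→v1→v4→v6→Exit: bottleneck 2, flow now 2.
Augment Hall→v1→v4→v7→Exit: bottleneck 3, flow now 5.
Augment Hall→v1→v5→v7→Exit: bottleneck 5, flow now 10.
Augment Hall→v1→v5→v8→Exit: bottleneck 3, flow now 13.
Augment Hall→v2→v5→v8→Exit: bottleneck 4, flow now 17.
No augmenting path remains; maximum flow = 17.
By max-flow min-cut, the minimum cut capacity equals the max flow.
In the residual graph, reachable from Hall: {Hall, v1, v2, v3, v4, v5, v7}.
Min-cut edges: v4→v6 (2), v5→v8 (7), v7→Exit (8); capacity 2 + 7 + 8 = 17.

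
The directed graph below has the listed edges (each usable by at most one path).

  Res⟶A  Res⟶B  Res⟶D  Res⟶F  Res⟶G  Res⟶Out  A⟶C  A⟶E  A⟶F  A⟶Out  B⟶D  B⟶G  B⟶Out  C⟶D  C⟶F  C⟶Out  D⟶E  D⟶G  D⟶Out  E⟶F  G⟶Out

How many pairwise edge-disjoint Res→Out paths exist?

5

Assign every edge capacity 1; by Menger, the answer equals the max flow.
Path Res→Out (+1); total 1.
Path Res→A→Out (+1); total 2.
Path Res→B→Out (+1); total 3.
Path Res→D→Out (+1); total 4.
Path Res→G→Out (+1); total 5.
No residual Res→Out path; max flow = 5.
Certifying cut of size 5: {Res→A, Res→B, Res→D, Res→G, Res→Out}.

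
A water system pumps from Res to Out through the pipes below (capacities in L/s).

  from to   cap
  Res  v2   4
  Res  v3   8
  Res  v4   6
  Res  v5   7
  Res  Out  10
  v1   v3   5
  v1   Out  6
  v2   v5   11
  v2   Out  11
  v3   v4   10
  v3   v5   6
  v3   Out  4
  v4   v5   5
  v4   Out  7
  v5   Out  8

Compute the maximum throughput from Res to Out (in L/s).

Augment Res→Out: bottleneck 10, flow now 10.
Augment Res→v2→Out: bottleneck 4, flow now 14.
Augment Res→v3→Out: bottleneck 4, flow now 18.
Augment Res→v4→Out: bottleneck 6, flow now 24.
Augment Res→v5→Out: bottleneck 7, flow now 31.
Augment Res→v3→v4→Out: bottleneck 1, flow now 32.
Augment Res→v3→v5→Out: bottleneck 1, flow now 33.
No augmenting path remains; maximum flow = 33.
In the residual graph, reachable from Res: {Res, v3, v4, v5}.
Min-cut edges: Res→v2 (4), Res→Out (10), v3→Out (4), v4→Out (7), v5→Out (8); capacity 4 + 10 + 4 + 7 + 8 = 33.
This cut is saturated, so no flow can exceed 33.

33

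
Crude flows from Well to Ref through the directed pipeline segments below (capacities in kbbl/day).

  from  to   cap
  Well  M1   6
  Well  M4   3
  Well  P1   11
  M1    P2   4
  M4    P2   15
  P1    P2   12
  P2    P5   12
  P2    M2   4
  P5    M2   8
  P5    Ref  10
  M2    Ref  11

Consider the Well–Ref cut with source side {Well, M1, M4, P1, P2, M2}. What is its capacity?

Edges leaving {Well, M1, M4, P1, P2, M2}: P2→P5 (12), M2→Ref (11).
Cut capacity = 12 + 11 = 23.

23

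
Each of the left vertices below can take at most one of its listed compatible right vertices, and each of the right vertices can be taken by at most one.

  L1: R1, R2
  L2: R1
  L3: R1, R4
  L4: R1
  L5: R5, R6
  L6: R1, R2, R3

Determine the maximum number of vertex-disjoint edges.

5

Unit-capacity flow: source→left, listed edges, right→sink; max matching = max flow.
Augmenting path L1→R1 (+1); matched 1.
Augmenting path L3→R4 (+1); matched 2.
Augmenting path L5→R5 (+1); matched 3.
Augmenting path L6→R2 (+1); matched 4.
Augmenting path L2→R1→L1→R2→L6→R3 (+1); matched 5.
No augmenting path remains; maximum matching = 5.
König certificate: {L1, L3, L5, L6, R1} is a vertex cover of size 5 (every listed pair touches it), so no matching can be larger.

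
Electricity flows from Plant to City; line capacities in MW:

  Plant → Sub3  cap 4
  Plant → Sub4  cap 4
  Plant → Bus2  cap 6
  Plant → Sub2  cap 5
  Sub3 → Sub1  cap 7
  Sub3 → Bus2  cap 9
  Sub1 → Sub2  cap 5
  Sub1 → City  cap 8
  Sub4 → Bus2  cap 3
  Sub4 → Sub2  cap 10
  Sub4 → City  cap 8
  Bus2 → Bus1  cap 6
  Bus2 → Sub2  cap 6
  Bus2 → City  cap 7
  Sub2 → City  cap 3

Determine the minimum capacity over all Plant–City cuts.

17

Augment Plant→Sub4→City: bottleneck 4, flow now 4.
Augment Plant→Bus2→City: bottleneck 6, flow now 10.
Augment Plant→Sub2→City: bottleneck 3, flow now 13.
Augment Plant→Sub3→Sub1→City: bottleneck 4, flow now 17.
No augmenting path remains; maximum flow = 17.
By max-flow min-cut, the minimum cut capacity equals the max flow.
In the residual graph, reachable from Plant: {Plant, Sub2}.
Min-cut edges: Plant→Sub3 (4), Plant→Sub4 (4), Plant→Bus2 (6), Sub2→City (3); capacity 4 + 4 + 6 + 3 = 17.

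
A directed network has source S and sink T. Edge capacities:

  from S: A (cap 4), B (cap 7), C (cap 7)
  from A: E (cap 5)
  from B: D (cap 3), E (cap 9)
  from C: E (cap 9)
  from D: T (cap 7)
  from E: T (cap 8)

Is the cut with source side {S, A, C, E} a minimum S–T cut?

No — its capacity is 15, but the minimum cut has capacity 11.

Given cut capacity: 7 + 8 = 15.
Augment S→A→E→T: bottleneck 4, flow now 4.
Augment S→B→D→T: bottleneck 3, flow now 7.
Augment S→B→E→T: bottleneck 4, flow now 11.
No augmenting path remains; maximum flow = 11.
In the residual graph, reachable from S: {S, A, B, C, E}.
Min-cut edges: B→D (3), E→T (8); capacity 3 + 8 = 11.
Cut capacity 15 exceeds the max flow 11, so it is not minimum.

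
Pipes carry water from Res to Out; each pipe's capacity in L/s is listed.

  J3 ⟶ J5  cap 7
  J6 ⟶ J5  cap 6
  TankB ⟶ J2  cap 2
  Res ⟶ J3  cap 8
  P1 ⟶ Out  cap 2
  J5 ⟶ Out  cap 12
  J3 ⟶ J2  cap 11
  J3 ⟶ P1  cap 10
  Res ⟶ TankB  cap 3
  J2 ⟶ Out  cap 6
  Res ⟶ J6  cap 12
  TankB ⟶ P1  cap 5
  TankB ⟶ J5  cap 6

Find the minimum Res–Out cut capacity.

17

Augment Res→J3→P1→Out: bottleneck 2, flow now 2.
Augment Res→J3→J2→Out: bottleneck 6, flow now 8.
Augment Res→J6→J5→Out: bottleneck 6, flow now 14.
Augment Res→TankB→J5→Out: bottleneck 3, flow now 17.
No augmenting path remains; maximum flow = 17.
By max-flow min-cut, the minimum cut capacity equals the max flow.
In the residual graph, reachable from Res: {Res, J6}.
Min-cut edges: Res→J3 (8), Res→TankB (3), J6→J5 (6); capacity 8 + 3 + 6 = 17.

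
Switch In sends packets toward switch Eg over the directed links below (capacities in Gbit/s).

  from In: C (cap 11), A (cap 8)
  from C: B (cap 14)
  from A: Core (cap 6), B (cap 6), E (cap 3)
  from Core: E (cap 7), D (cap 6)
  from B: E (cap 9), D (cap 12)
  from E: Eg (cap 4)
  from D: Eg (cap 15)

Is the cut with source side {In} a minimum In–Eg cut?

Yes — it is a minimum cut (capacity 19).

Given cut capacity: 11 + 8 = 19.
Augment In→A→E→Eg: bottleneck 3, flow now 3.
Augment In→C→B→E→Eg: bottleneck 1, flow now 4.
Augment In→C→B→D→Eg: bottleneck 10, flow now 14.
Augment In→A→Core→D→Eg: bottleneck 5, flow now 19.
No augmenting path remains; maximum flow = 19.
Cut capacity 19 equals the max flow, so it is a minimum cut.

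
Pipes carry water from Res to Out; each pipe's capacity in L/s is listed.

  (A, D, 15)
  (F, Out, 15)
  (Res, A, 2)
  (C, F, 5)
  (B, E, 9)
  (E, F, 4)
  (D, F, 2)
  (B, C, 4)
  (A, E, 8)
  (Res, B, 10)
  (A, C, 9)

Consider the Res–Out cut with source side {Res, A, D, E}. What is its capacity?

25

Edges leaving {Res, A, D, E}: Res→B (10), A→C (9), D→F (2), E→F (4).
Cut capacity = 10 + 9 + 2 + 4 = 25.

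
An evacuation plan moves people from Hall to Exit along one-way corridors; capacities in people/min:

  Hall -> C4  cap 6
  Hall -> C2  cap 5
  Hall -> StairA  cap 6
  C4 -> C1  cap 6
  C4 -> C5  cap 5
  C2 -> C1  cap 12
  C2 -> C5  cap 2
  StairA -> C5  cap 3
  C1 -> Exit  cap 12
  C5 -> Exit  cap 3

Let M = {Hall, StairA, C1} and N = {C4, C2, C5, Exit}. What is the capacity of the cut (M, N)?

Edges leaving {Hall, StairA, C1}: Hall→C4 (6), Hall→C2 (5), StairA→C5 (3), C1→Exit (12).
Cut capacity = 6 + 5 + 3 + 12 = 26.

26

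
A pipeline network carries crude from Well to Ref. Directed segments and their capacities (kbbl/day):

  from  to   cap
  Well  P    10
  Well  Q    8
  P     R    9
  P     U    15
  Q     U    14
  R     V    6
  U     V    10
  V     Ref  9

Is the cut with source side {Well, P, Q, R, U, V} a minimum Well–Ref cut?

Yes — it is a minimum cut (capacity 9).

Given cut capacity: 9 = 9.
Augment Well→P→R→V→Ref: bottleneck 6, flow now 6.
Augment Well→P→U→V→Ref: bottleneck 3, flow now 9.
No augmenting path remains; maximum flow = 9.
Cut capacity 9 equals the max flow, so it is a minimum cut.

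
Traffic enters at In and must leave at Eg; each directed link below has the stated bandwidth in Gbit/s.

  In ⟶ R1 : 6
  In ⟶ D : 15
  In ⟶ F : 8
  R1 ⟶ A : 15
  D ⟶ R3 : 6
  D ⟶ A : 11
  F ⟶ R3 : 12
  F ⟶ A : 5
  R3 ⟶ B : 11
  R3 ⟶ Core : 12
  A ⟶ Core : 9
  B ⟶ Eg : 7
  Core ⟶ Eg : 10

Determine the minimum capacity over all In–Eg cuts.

Augment In→R1→A→Core→Eg: bottleneck 6, flow now 6.
Augment In→D→R3→B→Eg: bottleneck 6, flow now 12.
Augment In→D→A→Core→Eg: bottleneck 3, flow now 15.
Augment In→F→R3→B→Eg: bottleneck 1, flow now 16.
Augment In→F→R3→Core→Eg: bottleneck 1, flow now 17.
No augmenting path remains; maximum flow = 17.
By max-flow min-cut, the minimum cut capacity equals the max flow.
In the residual graph, reachable from In: {In, R1, D, F, R3, A, B, Core}.
Min-cut edges: B→Eg (7), Core→Eg (10); capacity 7 + 10 = 17.

17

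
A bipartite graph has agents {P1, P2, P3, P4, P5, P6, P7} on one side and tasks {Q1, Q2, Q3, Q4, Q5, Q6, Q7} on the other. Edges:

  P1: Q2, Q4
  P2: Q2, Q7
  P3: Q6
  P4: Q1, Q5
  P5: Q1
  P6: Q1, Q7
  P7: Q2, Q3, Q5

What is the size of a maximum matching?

7

Unit-capacity flow: source→left, listed edges, right→sink; max matching = max flow.
Augmenting path P1→Q2 (+1); matched 1.
Augmenting path P2→Q7 (+1); matched 2.
Augmenting path P3→Q6 (+1); matched 3.
Augmenting path P4→Q1 (+1); matched 4.
Augmenting path P7→Q3 (+1); matched 5.
Augmenting path P5→Q1→P4→Q5 (+1); matched 6.
Augmenting path P6→Q7→P2→Q2→P1→Q4 (+1); matched 7.
No augmenting path remains; maximum matching = 7.
König certificate: {P1, P2, P3, P4, P5, P6, P7} is a vertex cover of size 7 (every listed pair touches it), so no matching can be larger.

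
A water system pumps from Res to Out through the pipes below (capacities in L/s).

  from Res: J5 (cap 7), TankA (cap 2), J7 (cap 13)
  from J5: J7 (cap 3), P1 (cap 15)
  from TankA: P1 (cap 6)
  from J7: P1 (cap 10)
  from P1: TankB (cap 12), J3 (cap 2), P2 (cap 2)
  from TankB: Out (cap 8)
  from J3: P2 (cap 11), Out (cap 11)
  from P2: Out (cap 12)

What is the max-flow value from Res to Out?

12

Augment Res→J5→P1→TankB→Out: bottleneck 7, flow now 7.
Augment Res→TankA→P1→TankB→Out: bottleneck 1, flow now 8.
Augment Res→TankA→P1→J3→Out: bottleneck 1, flow now 9.
Augment Res→J7→P1→J3→Out: bottleneck 1, flow now 10.
Augment Res→J7→P1→P2→Out: bottleneck 2, flow now 12.
No augmenting path remains; maximum flow = 12.
In the residual graph, reachable from Res: {Res, J5, TankA, J7, P1, TankB}.
Min-cut edges: P1→J3 (2), P1→P2 (2), TankB→Out (8); capacity 2 + 2 + 8 = 12.
This cut is saturated, so no flow can exceed 12.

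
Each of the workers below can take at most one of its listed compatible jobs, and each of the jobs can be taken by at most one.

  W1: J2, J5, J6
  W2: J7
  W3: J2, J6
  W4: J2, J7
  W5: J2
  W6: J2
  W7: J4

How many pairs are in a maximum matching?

Unit-capacity flow: source→left, listed edges, right→sink; max matching = max flow.
Augmenting path W1→J2 (+1); matched 1.
Augmenting path W2→J7 (+1); matched 2.
Augmenting path W3→J6 (+1); matched 3.
Augmenting path W7→J4 (+1); matched 4.
Augmenting path W4→J2→W1→J5 (+1); matched 5.
No augmenting path remains; maximum matching = 5.
König certificate: {W1, W3, W7, J2, J7} is a vertex cover of size 5 (every listed pair touches it), so no matching can be larger.

5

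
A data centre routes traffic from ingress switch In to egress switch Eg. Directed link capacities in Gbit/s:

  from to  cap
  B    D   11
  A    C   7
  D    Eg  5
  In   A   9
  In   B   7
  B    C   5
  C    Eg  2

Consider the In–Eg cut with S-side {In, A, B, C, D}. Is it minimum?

Yes — it is a minimum cut (capacity 7).

Given cut capacity: 2 + 5 = 7.
Augment In→A→C→Eg: bottleneck 2, flow now 2.
Augment In→B→D→Eg: bottleneck 5, flow now 7.
No augmenting path remains; maximum flow = 7.
Cut capacity 7 equals the max flow, so it is a minimum cut.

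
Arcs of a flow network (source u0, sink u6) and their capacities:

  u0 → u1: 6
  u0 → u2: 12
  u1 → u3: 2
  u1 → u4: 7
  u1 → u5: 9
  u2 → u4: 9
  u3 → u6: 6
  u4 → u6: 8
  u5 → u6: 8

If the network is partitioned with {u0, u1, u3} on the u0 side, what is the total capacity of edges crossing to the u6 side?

34

Edges leaving {u0, u1, u3}: u0→u2 (12), u1→u4 (7), u1→u5 (9), u3→u6 (6).
Cut capacity = 12 + 7 + 9 + 6 = 34.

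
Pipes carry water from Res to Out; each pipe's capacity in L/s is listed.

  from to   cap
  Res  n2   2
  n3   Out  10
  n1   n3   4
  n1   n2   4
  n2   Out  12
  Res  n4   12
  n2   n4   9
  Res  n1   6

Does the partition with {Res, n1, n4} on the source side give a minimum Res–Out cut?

Given cut capacity: 2 + 4 + 4 = 10.
Augment Res→n2→Out: bottleneck 2, flow now 2.
Augment Res→n1→n2→Out: bottleneck 4, flow now 6.
Augment Res→n1→n3→Out: bottleneck 2, flow now 8.
No augmenting path remains; maximum flow = 8.
In the residual graph, reachable from Res: {Res, n4}.
Min-cut edges: Res→n1 (6), Res→n2 (2); capacity 6 + 2 = 8.
Cut capacity 10 exceeds the max flow 8, so it is not minimum.

No — its capacity is 10, but the minimum cut has capacity 8.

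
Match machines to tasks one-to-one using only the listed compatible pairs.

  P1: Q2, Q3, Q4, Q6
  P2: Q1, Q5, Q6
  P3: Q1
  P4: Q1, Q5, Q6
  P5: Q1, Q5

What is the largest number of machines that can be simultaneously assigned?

4

Unit-capacity flow: source→left, listed edges, right→sink; max matching = max flow.
Augmenting path P1→Q2 (+1); matched 1.
Augmenting path P2→Q1 (+1); matched 2.
Augmenting path P4→Q5 (+1); matched 3.
Augmenting path P3→Q1→P2→Q6 (+1); matched 4.
No augmenting path remains; maximum matching = 4.
König certificate: {P1, Q1, Q5, Q6} is a vertex cover of size 4 (every listed pair touches it), so no matching can be larger.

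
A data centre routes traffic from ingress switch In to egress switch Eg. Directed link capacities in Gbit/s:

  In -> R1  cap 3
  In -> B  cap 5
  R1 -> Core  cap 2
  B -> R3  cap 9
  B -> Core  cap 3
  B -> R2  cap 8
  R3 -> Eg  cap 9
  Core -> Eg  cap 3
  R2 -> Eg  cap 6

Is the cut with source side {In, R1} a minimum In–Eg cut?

Given cut capacity: 5 + 2 = 7.
Augment In→R1→Core→Eg: bottleneck 2, flow now 2.
Augment In→B→R3→Eg: bottleneck 5, flow now 7.
No augmenting path remains; maximum flow = 7.
Cut capacity 7 equals the max flow, so it is a minimum cut.

Yes — it is a minimum cut (capacity 7).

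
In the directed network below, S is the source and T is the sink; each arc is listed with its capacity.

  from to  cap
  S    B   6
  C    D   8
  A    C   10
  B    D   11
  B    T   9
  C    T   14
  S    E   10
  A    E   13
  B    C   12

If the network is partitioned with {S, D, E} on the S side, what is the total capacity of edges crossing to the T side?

Edges leaving {S, D, E}: S→B (6).
Cut capacity = 6 = 6.

6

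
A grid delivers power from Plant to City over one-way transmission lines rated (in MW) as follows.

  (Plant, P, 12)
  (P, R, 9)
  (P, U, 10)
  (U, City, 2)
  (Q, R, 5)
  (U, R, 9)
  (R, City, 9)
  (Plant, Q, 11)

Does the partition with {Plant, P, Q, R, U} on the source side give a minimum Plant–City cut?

Given cut capacity: 9 + 2 = 11.
Augment Plant→P→R→City: bottleneck 9, flow now 9.
Augment Plant→P→U→City: bottleneck 2, flow now 11.
No augmenting path remains; maximum flow = 11.
Cut capacity 11 equals the max flow, so it is a minimum cut.

Yes — it is a minimum cut (capacity 11).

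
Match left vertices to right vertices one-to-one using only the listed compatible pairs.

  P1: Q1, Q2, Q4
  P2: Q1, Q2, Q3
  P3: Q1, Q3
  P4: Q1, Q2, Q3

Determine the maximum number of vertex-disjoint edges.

4

Unit-capacity flow: source→left, listed edges, right→sink; max matching = max flow.
Augmenting path P1→Q1 (+1); matched 1.
Augmenting path P2→Q2 (+1); matched 2.
Augmenting path P3→Q3 (+1); matched 3.
Augmenting path P4→Q1→P1→Q4 (+1); matched 4.
No augmenting path remains; maximum matching = 4.
König certificate: {P1, P2, P3, P4} is a vertex cover of size 4 (every listed pair touches it), so no matching can be larger.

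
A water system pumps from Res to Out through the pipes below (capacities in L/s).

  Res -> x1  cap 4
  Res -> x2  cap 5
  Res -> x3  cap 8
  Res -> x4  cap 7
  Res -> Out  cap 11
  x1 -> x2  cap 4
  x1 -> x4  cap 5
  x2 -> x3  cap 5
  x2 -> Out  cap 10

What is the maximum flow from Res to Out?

20

Augment Res→Out: bottleneck 11, flow now 11.
Augment Res→x2→Out: bottleneck 5, flow now 16.
Augment Res→x1→x2→Out: bottleneck 4, flow now 20.
No augmenting path remains; maximum flow = 20.
In the residual graph, reachable from Res: {Res, x3, x4}.
Min-cut edges: Res→x1 (4), Res→x2 (5), Res→Out (11); capacity 4 + 5 + 11 = 20.
This cut is saturated, so no flow can exceed 20.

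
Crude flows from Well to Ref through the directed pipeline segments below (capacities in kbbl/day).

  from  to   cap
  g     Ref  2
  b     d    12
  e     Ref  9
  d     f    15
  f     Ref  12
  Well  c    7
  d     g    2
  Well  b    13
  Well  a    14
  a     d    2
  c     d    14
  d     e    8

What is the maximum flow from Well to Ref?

21

Augment Well→a→d→e→Ref: bottleneck 2, flow now 2.
Augment Well→b→d→e→Ref: bottleneck 6, flow now 8.
Augment Well→b→d→f→Ref: bottleneck 6, flow now 14.
Augment Well→c→d→f→Ref: bottleneck 6, flow now 20.
Augment Well→c→d→g→Ref: bottleneck 1, flow now 21.
No augmenting path remains; maximum flow = 21.
In the residual graph, reachable from Well: {Well, a, b}.
Min-cut edges: Well→c (7), a→d (2), b→d (12); capacity 7 + 2 + 12 = 21.
This cut is saturated, so no flow can exceed 21.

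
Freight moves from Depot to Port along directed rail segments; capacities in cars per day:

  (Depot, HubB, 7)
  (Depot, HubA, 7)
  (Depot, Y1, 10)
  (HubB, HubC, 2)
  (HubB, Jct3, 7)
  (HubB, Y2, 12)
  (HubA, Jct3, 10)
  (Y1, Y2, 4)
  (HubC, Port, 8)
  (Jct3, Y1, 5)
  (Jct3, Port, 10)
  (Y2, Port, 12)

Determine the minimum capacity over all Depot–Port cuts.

Augment Depot→HubB→HubC→Port: bottleneck 2, flow now 2.
Augment Depot→HubB→Jct3→Port: bottleneck 5, flow now 7.
Augment Depot→HubA→Jct3→Port: bottleneck 5, flow now 12.
Augment Depot→Y1→Y2→Port: bottleneck 4, flow now 16.
Augment Depot→HubA→Jct3→HubB→Y2→Port: bottleneck 2, flow now 18. (uses reverse residual edge)
No augmenting path remains; maximum flow = 18.
By max-flow min-cut, the minimum cut capacity equals the max flow.
In the residual graph, reachable from Depot: {Depot, Y1}.
Min-cut edges: Depot→HubB (7), Depot→HubA (7), Y1→Y2 (4); capacity 7 + 7 + 4 = 18.

18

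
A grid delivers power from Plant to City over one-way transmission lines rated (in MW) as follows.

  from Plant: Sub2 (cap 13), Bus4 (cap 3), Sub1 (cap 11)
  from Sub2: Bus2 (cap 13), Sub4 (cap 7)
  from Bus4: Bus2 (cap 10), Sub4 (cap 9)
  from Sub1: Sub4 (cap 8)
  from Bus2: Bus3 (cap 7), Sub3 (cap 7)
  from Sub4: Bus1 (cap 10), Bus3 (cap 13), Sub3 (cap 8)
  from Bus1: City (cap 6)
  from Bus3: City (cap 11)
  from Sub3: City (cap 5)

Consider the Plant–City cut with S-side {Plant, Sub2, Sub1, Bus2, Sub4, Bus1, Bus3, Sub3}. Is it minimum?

No — its capacity is 25, but the minimum cut has capacity 22.

Given cut capacity: 3 + 6 + 11 + 5 = 25.
Augment Plant→Sub2→Bus2→Bus3→City: bottleneck 7, flow now 7.
Augment Plant→Sub2→Bus2→Sub3→City: bottleneck 5, flow now 12.
Augment Plant→Sub2→Sub4→Bus1→City: bottleneck 1, flow now 13.
Augment Plant→Bus4→Sub4→Bus1→City: bottleneck 3, flow now 16.
Augment Plant→Sub1→Sub4→Bus1→City: bottleneck 2, flow now 18.
Augment Plant→Sub1→Sub4→Bus3→City: bottleneck 4, flow now 22.
No augmenting path remains; maximum flow = 22.
In the residual graph, reachable from Plant: {Plant, Sub2, Bus4, Sub1, Bus2, Sub4, Bus1, Bus3, Sub3}.
Min-cut edges: Bus1→City (6), Bus3→City (11), Sub3→City (5); capacity 6 + 11 + 5 = 22.
Cut capacity 25 exceeds the max flow 22, so it is not minimum.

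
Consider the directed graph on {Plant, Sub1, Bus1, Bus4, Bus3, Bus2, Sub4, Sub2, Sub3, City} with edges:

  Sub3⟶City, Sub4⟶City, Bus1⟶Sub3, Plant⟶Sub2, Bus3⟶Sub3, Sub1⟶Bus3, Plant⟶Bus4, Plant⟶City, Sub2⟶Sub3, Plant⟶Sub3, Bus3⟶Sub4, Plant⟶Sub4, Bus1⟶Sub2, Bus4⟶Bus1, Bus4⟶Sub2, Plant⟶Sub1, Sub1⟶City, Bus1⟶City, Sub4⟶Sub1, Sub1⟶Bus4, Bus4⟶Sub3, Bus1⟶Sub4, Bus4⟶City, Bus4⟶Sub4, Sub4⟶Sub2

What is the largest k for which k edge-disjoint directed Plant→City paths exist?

Assign every edge capacity 1; by Menger, the answer equals the max flow.
Path Plant→City (+1); total 1.
Path Plant→Sub1→City (+1); total 2.
Path Plant→Bus4→City (+1); total 3.
Path Plant→Sub4→City (+1); total 4.
Path Plant→Sub3→City (+1); total 5.
No residual Plant→City path; max flow = 5.
Certifying cut of size 5: {Plant→Bus4, Plant→City, Plant→Sub1, Plant→Sub4, Sub3→City}.

5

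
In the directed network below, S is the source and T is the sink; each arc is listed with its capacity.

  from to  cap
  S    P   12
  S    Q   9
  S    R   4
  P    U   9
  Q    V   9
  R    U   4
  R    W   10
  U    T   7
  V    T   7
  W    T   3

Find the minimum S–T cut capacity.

17

Augment S→P→U→T: bottleneck 7, flow now 7.
Augment S→Q→V→T: bottleneck 7, flow now 14.
Augment S→R→W→T: bottleneck 3, flow now 17.
No augmenting path remains; maximum flow = 17.
By max-flow min-cut, the minimum cut capacity equals the max flow.
In the residual graph, reachable from S: {S, P, Q, R, U, V, W}.
Min-cut edges: U→T (7), V→T (7), W→T (3); capacity 7 + 7 + 3 = 17.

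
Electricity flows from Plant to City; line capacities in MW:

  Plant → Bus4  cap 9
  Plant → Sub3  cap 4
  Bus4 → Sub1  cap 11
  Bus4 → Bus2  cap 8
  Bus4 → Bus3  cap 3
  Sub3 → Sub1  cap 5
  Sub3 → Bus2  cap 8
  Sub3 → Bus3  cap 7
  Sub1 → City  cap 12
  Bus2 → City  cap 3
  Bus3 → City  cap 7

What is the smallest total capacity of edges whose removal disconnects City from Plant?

Augment Plant→Bus4→Sub1→City: bottleneck 9, flow now 9.
Augment Plant→Sub3→Sub1→City: bottleneck 3, flow now 12.
Augment Plant→Sub3→Bus2→City: bottleneck 1, flow now 13.
No augmenting path remains; maximum flow = 13.
By max-flow min-cut, the minimum cut capacity equals the max flow.
In the residual graph, reachable from Plant: {Plant}.
Min-cut edges: Plant→Bus4 (9), Plant→Sub3 (4); capacity 9 + 4 = 13.

13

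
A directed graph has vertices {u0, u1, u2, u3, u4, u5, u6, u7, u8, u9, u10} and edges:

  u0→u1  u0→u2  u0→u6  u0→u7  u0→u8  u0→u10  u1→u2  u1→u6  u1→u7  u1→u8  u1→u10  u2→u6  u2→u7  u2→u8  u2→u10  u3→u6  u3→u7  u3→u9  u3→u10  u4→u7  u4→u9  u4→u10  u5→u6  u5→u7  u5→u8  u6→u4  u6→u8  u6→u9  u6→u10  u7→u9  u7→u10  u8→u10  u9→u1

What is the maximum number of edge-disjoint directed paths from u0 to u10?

6

Assign every edge capacity 1; by Menger, the answer equals the max flow.
Path u0→u10 (+1); total 1.
Path u0→u1→u10 (+1); total 2.
Path u0→u2→u10 (+1); total 3.
Path u0→u6→u10 (+1); total 4.
Path u0→u7→u10 (+1); total 5.
Path u0→u8→u10 (+1); total 6.
No residual u0→u10 path; max flow = 6.
Certifying cut of size 6: {u0→u1, u0→u10, u0→u2, u0→u6, u0→u7, u0→u8}.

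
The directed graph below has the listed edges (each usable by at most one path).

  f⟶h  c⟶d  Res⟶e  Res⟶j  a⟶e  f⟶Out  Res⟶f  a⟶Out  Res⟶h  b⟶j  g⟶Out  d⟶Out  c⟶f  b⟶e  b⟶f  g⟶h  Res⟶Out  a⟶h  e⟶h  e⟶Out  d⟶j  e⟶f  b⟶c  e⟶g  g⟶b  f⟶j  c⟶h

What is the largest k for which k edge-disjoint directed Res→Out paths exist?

Assign every edge capacity 1; by Menger, the answer equals the max flow.
Path Res→Out (+1); total 1.
Path Res→e→Out (+1); total 2.
Path Res→f→Out (+1); total 3.
No residual Res→Out path; max flow = 3.
Certifying cut of size 3: {Res→Out, Res→e, Res→f}.

3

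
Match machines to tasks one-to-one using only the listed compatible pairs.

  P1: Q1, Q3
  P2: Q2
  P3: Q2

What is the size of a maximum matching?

Unit-capacity flow: source→left, listed edges, right→sink; max matching = max flow.
Augmenting path P1→Q1 (+1); matched 1.
Augmenting path P2→Q2 (+1); matched 2.
No augmenting path remains; maximum matching = 2.
König certificate: {P1, Q2} is a vertex cover of size 2 (every listed pair touches it), so no matching can be larger.

2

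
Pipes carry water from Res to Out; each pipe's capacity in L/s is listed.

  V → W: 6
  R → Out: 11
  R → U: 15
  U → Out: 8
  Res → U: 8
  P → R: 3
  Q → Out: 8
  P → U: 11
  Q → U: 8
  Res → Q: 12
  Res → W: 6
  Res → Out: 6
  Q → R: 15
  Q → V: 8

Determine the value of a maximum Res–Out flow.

26

Augment Res→Out: bottleneck 6, flow now 6.
Augment Res→Q→Out: bottleneck 8, flow now 14.
Augment Res→U→Out: bottleneck 8, flow now 22.
Augment Res→Q→R→Out: bottleneck 4, flow now 26.
No augmenting path remains; maximum flow = 26.
In the residual graph, reachable from Res: {Res, W}.
Min-cut edges: Res→Q (12), Res→U (8), Res→Out (6); capacity 12 + 8 + 6 = 26.
This cut is saturated, so no flow can exceed 26.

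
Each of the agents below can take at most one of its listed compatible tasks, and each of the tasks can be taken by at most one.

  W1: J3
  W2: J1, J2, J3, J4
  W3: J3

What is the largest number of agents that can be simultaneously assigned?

2

Unit-capacity flow: source→left, listed edges, right→sink; max matching = max flow.
Augmenting path W1→J3 (+1); matched 1.
Augmenting path W2→J1 (+1); matched 2.
No augmenting path remains; maximum matching = 2.
König certificate: {W2, J3} is a vertex cover of size 2 (every listed pair touches it), so no matching can be larger.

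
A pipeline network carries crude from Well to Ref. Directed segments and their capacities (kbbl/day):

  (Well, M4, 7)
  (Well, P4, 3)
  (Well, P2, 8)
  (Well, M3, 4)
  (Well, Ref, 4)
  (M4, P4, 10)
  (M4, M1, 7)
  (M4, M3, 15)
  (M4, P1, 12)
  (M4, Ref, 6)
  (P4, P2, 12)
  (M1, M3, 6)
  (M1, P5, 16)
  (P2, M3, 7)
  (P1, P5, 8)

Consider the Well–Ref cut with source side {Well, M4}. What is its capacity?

Edges leaving {Well, M4}: Well→P4 (3), Well→P2 (8), Well→M3 (4), Well→Ref (4), M4→P4 (10), M4→M1 (7), M4→M3 (15), M4→P1 (12), M4→Ref (6).
Cut capacity = 3 + 8 + 4 + 4 + 10 + 7 + 15 + 12 + 6 = 69.

69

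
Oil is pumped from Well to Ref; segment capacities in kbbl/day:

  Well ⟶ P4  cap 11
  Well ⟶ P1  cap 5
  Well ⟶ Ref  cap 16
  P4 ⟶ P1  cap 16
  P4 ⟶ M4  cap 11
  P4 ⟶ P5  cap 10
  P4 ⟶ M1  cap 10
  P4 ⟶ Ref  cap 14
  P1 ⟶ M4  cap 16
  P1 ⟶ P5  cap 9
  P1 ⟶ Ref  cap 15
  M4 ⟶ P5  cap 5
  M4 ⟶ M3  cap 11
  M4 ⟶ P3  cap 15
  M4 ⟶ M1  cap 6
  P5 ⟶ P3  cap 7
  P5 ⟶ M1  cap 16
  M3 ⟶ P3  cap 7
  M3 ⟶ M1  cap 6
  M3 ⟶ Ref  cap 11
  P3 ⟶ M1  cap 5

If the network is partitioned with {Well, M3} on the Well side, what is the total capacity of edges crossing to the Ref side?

Edges leaving {Well, M3}: Well→P4 (11), Well→P1 (5), Well→Ref (16), M3→P3 (7), M3→M1 (6), M3→Ref (11).
Cut capacity = 11 + 5 + 16 + 7 + 6 + 11 = 56.

56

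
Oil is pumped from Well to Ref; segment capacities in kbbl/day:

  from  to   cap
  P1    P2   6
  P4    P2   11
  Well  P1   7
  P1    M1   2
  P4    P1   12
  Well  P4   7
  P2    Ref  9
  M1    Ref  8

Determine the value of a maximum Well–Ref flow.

11

Augment Well→P4→P2→Ref: bottleneck 7, flow now 7.
Augment Well→P1→P2→Ref: bottleneck 2, flow now 9.
Augment Well→P1→M1→Ref: bottleneck 2, flow now 11.
No augmenting path remains; maximum flow = 11.
In the residual graph, reachable from Well: {Well, P4, P1, P2}.
Min-cut edges: P1→M1 (2), P2→Ref (9); capacity 2 + 9 = 11.
This cut is saturated, so no flow can exceed 11.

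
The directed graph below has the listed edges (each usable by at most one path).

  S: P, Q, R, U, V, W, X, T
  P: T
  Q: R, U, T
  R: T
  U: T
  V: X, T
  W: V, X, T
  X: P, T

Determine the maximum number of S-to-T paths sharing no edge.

Assign every edge capacity 1; by Menger, the answer equals the max flow.
Path S→T (+1); total 1.
Path S→P→T (+1); total 2.
Path S→Q→T (+1); total 3.
Path S→R→T (+1); total 4.
Path S→U→T (+1); total 5.
Path S→V→T (+1); total 6.
Path S→W→T (+1); total 7.
Path S→X→T (+1); total 8.
No residual S→T path; max flow = 8.
Certifying cut of size 8: {S→P, S→Q, S→R, S→T, S→U, S→V, S→W, S→X}.

8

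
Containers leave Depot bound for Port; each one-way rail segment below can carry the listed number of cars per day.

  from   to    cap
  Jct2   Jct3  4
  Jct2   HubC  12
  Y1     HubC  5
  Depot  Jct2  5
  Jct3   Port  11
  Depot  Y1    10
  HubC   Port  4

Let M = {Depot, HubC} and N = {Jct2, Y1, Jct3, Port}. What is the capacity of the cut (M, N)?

19

Edges leaving {Depot, HubC}: Depot→Jct2 (5), Depot→Y1 (10), HubC→Port (4).
Cut capacity = 5 + 10 + 4 = 19.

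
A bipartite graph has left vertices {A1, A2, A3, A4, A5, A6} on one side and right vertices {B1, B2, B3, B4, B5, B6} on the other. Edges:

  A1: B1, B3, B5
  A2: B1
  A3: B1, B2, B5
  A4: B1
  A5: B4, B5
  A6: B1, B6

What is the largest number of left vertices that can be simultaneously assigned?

5

Unit-capacity flow: source→left, listed edges, right→sink; max matching = max flow.
Augmenting path A1→B1 (+1); matched 1.
Augmenting path A3→B2 (+1); matched 2.
Augmenting path A5→B4 (+1); matched 3.
Augmenting path A6→B6 (+1); matched 4.
Augmenting path A2→B1→A1→B3 (+1); matched 5.
No augmenting path remains; maximum matching = 5.
König certificate: {A1, A3, A5, A6, B1} is a vertex cover of size 5 (every listed pair touches it), so no matching can be larger.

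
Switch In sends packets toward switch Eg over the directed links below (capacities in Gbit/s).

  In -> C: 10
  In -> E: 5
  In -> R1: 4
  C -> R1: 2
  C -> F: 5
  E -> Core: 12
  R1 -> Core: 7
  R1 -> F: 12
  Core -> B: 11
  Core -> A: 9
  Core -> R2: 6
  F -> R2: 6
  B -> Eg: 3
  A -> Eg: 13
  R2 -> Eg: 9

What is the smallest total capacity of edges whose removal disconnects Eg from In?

16

Augment In→C→F→R2→Eg: bottleneck 5, flow now 5.
Augment In→E→Core→B→Eg: bottleneck 3, flow now 8.
Augment In→E→Core→A→Eg: bottleneck 2, flow now 10.
Augment In→R1→Core→A→Eg: bottleneck 4, flow now 14.
Augment In→C→R1→Core→A→Eg: bottleneck 2, flow now 16.
No augmenting path remains; maximum flow = 16.
By max-flow min-cut, the minimum cut capacity equals the max flow.
In the residual graph, reachable from In: {In, C}.
Min-cut edges: In→E (5), In→R1 (4), C→R1 (2), C→F (5); capacity 5 + 4 + 2 + 5 = 16.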